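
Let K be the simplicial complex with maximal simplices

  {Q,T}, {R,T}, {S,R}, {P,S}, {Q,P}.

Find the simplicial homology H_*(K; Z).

We work with the vertex ordering P < Q < R < S < T. The simplices of K, each written with vertices in increasing order, are:

  0-simplices (5): P, Q, R, S, T
  1-simplices (5): PQ, PS, QT, RS, RT

so the chain groups are C_0 ≅ Z^5, C_1 ≅ Z^5.

The boundary map ∂_1: C_1 → C_0 is given by ∂[p,q] = [q] − [p]. For instance
  ∂RT = T − R.
This gives a 5×5 integer matrix of rank 4; reducing to Smith normal form yields diagonal entries (1,1,1,1).

Reading off H_k = ker ∂_k / im ∂_{k+1}:

  H_0: rank C_0 − rank ∂_1 = 5 − 4 = 1, and the invariant factors of ∂_1 are all 1, so H_0 ≅ Z.
  H_1: rank ker ∂_1 − rank ∂_2 = (5 − 4) − 0 = 1, and there is no ∂_2, so H_1 ≅ Z.

As a check, the Euler characteristic is 5 − 5 = 0, which agrees with 1 − 1 = 0.

H_0 ≅ Z,  H_1 ≅ Z.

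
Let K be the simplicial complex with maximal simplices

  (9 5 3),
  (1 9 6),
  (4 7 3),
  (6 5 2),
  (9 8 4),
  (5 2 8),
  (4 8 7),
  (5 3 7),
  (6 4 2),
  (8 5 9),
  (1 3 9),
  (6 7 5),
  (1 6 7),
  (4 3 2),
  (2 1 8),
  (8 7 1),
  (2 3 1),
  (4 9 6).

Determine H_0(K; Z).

K has 9 vertices, 27 edges, 18 triangles.
rank ∂_0 = 0, rank ∂_1 = 8 ⇒ b_0 = 9 − 0 − 8 = 1; all invariant factors of ∂_1 are 1 so no torsion. So H_0 ≅ Z.

H_0 ≅ Z.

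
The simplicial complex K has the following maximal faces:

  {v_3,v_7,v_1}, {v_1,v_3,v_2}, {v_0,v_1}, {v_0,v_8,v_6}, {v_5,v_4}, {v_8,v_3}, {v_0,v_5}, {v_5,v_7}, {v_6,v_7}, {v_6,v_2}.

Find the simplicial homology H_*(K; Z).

We work with the vertex ordering v_0 < v_1 < v_2 < v_3 < v_4 < v_5 < v_6 < v_7 < v_8. The simplices of K, each written with vertices in increasing order, are:

  0-simplices (9): [v_0], [v_1], [v_2], [v_3], [v_4], [v_5], [v_6], [v_7], [v_8]
  1-simplices (15): (15 of them)
  2-simplices (3): [v_0,v_6,v_8], [v_1,v_2,v_3], [v_1,v_3,v_7]

so the chain groups are C_0 ≅ Z^9, C_1 ≅ Z^15, C_2 ≅ Z^3.

The boundary map ∂_1: C_1 → C_0 is given by ∂[p,q] = [q] − [p]. For instance
  ∂[v_0,v_5] = [v_5] − [v_0].
The resulting 9×15 matrix has rank 8, and its Smith normal form has invariant factors (1,1,1,1,1,1,1,1).

∂_2: C_2 → C_1 maps a triangle to the signed sum of its edges. For instance
  ∂[v_1,v_3,v_7] = [v_3,v_7] − [v_1,v_7] + [v_1,v_3],
  ∂[v_0,v_6,v_8] = [v_6,v_8] − [v_0,v_8] + [v_0,v_6].
This gives a 15×3 integer matrix of rank 3; reducing to Smith normal form yields diagonal entries (1,1,1).

From H_k ≅ ker(∂_k) / im(∂_{k+1}) we obtain:

  H_0: rank C_0 − rank ∂_1 = 9 − 8 = 1, and the invariant factors of ∂_1 are all 1, so H_0 = Z.
  H_1: rank ker ∂_1 − rank ∂_2 = (15 − 8) − 3 = 4, and the invariant factors of ∂_2 are all 1, so H_1 = Z^4.
  H_2: rank ker ∂_2 − rank ∂_3 = (3 − 3) − 0 = 0, and there is no ∂_3, so H_2 = 0.

H_0 ≅ Z,  H_1 ≅ Z^4,  H_2 = 0.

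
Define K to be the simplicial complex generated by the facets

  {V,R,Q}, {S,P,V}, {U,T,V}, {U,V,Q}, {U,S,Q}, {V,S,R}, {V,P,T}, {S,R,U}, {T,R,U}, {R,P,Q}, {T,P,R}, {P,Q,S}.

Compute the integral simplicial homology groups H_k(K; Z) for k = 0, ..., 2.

H_0 ≅ Z,  H_1 ≅ Z/2,  H_2 = 0.

Take the total order P < Q < R < S < T < U < V on the vertex set. Then K (dimension 2) consists of the simplices:

  0-simplices (7): P, Q, R, S, T, U, V
  1-simplices (18): PQ, PR, PS, PT, PV, QR, QS, QU, QV, RS, RT, RU, RV, SU, SV, TU, TV, UV
  2-simplices (12): PQR, PQS, PRT, PSV, PTV, QRV, QSU, QUV, RSU, RSV, RTU, TUV

Hence C_0 ≅ Z^7, C_1 ≅ Z^18, C_2 ≅ Z^12.

∂_1: C_1 → C_0 is given by ∂[p,q] = [q] − [p]. For instance
  ∂PQ = Q − P.
This gives a 7×18 integer matrix of rank 6; reducing to Smith normal form yields diagonal entries (1,1,1,1,1,1).

∂_2: C_2 → C_1 sends each 2-simplex [p,q,r] to [q,r] − [p,r] + [p,q]. For instance
  ∂QRV = RV − QV + QR,
  ∂RTU = TU − RU + RT.
As a 18×12 matrix over Z this has rank 12, with invariant factors (1,1,1,1,1,1,1,1,1,1,1,2).

Computing H_k = (kernel of ∂_k) / (image of ∂_{k+1}):

  H_0: rank C_0 − rank ∂_1 = 7 − 6 = 1, and the invariant factors of ∂_1 are all 1, so H_0 ≅ Z.
  H_1: rank ker ∂_1 − rank ∂_2 = (18 − 6) − 12 = 0, and ∂_2 has invariant factor 2 > 1, so H_1 ≅ Z/2.
  H_2: rank ker ∂_2 − rank ∂_3 = (12 − 12) − 0 = 0, and there is no ∂_3, so H_2 ≅ 0.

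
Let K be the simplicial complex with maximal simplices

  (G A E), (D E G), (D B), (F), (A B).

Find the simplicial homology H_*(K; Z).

H_0 ≅ Z^2,  H_1 ≅ Z,  H_2 = 0.

K has 6 vertices, 7 edges, 2 triangles.
rank ∂_0 = 0, rank ∂_1 = 4 ⇒ b_0 = 6 − 0 − 4 = 2; all invariant factors of ∂_1 are 1 so no torsion. So H_0 ≅ Z^2.
rank ∂_1 = 4, rank ∂_2 = 2 ⇒ b_1 = 7 − 4 − 2 = 1; all invariant factors of ∂_2 are 1 so no torsion. So H_1 ≅ Z.
rank ∂_2 = 2, rank ∂_3 = 0 ⇒ b_2 = 2 − 2 − 0 = 0. So H_2 ≅ 0.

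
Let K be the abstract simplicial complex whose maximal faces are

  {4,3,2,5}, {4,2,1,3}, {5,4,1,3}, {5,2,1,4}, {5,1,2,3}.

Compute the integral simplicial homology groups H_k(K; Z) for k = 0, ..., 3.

Order the vertices as 1 < 2 < 3 < 4 < 5. Listing each simplex with vertices in this order, K has dimension 3 with simplices:

  0-simplices (5): [1], [2], [3], [4], [5]
  1-simplices (10): [1,2], [1,3], [1,4], [1,5], [2,3], [2,4], [2,5], [3,4], [3,5], [4,5]
  2-simplices (10): [1,2,3], [1,2,4], [1,2,5], [1,3,4], [1,3,5], [1,4,5], [2,3,4], [2,3,5], [2,4,5], [3,4,5]
  3-simplices (5): [1,2,3,4], [1,2,3,5], [1,2,4,5], [1,3,4,5], [2,3,4,5]

Hence C_0 ≅ Z^5, C_1 ≅ Z^10, C_2 ≅ Z^10, C_3 ≅ Z^5.

Boundary ∂_1: C_1 → C_0 is given by ∂[p,q] = [q] − [p]. For instance
  ∂[1,4] = [4] − [1].
As a 5×10 matrix over Z this has rank 4, with invariant factors (1,1,1,1).

The boundary map ∂_2: C_2 → C_1 maps a triangle to the signed sum of its edges. For instance
  ∂[2,3,4] = [3,4] − [2,4] + [2,3],
  ∂[1,3,5] = [3,5] − [1,5] + [1,3].
This gives a 10×10 integer matrix of rank 6; reducing to Smith normal form yields diagonal entries (1,1,1,1,1,1).

The boundary map ∂_3: C_3 → C_2 sends each 3-simplex σ to the alternating sum Σ_i (−1)^i (σ with its i-th vertex removed). For instance
  ∂[2,3,4,5] = [3,4,5] − [2,4,5] + [2,3,5] − [2,3,4],
  ∂[1,2,4,5] = [2,4,5] − [1,4,5] + [1,2,5] − [1,2,4].
The 10×5 boundary matrix has rank 4 and Smith normal form diag(1,1,1,1).

Computing H_k = (kernel of ∂_k) / (image of ∂_{k+1}):

  H_0: rank C_0 − rank ∂_1 = 5 − 4 = 1, and the invariant factors of ∂_1 are all 1, so H_0 ≅ Z.
  H_1: rank ker ∂_1 − rank ∂_2 = (10 − 4) − 6 = 0, and the invariant factors of ∂_2 are all 1, so H_1 ≅ 0.
  H_2: rank ker ∂_2 − rank ∂_3 = (10 − 6) − 4 = 0, and the invariant factors of ∂_3 are all 1, so H_2 ≅ 0.
  H_3: rank ker ∂_3 − rank ∂_4 = (5 − 4) − 0 = 1, and there is no ∂_4, so H_3 ≅ Z.

H_0 = Z,  H_1 = 0,  H_2 = 0,  H_3 = Z.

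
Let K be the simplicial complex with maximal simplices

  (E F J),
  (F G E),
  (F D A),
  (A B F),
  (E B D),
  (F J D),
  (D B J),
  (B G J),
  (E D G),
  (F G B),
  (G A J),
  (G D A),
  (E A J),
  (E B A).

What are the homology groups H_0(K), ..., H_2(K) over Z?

Take the total order A < B < D < E < F < G < J on the vertex set. Then K (dimension 2) consists of the simplices:

  0-simplices (7): A, B, D, E, F, G, J
  1-simplices (21): AB, AD, AE, AF, AG, AJ, BD, BE, BF, BG, BJ, DE, DF, DG, DJ, EF, EG, EJ, FG, FJ, GJ
  2-simplices (14): ABE, ABF, ADF, ADG, AEJ, AGJ, BDE, BDJ, BFG, BGJ, DEG, DFJ, EFG, EFJ

Hence C_0 ≅ Z^7, C_1 ≅ Z^21, C_2 ≅ Z^14.

The boundary map ∂_1: C_1 → C_0 sends each edge [p,q] (with p < q) to q − p. For instance
  ∂EF = F − E.
The resulting 7×21 matrix has rank 6, and its Smith normal form has invariant factors (1,1,1,1,1,1).

The boundary map ∂_2: C_2 → C_1 sends each 2-simplex [p,q,r] to [q,r] − [p,r] + [p,q]. For instance
  ∂ADG = DG − AG + AD,
  ∂ABE = BE − AE + AB.
The 21×14 boundary matrix has rank 13 and Smith normal form diag(1,1,1,1,1,1,1,1,1,1,1,1,1).

Reading off H_k = ker ∂_k / im ∂_{k+1}:

  H_0: rank C_0 − rank ∂_1 = 7 − 6 = 1, and the invariant factors of ∂_1 are all 1, so H_0 ≅ Z.
  H_1: rank ker ∂_1 − rank ∂_2 = (21 − 6) − 13 = 2, and the invariant factors of ∂_2 are all 1, so H_1 ≅ Z^2.
  H_2: rank ker ∂_2 − rank ∂_3 = (14 − 13) − 0 = 1, and there is no ∂_3, so H_2 ≅ Z.

H_0 = Z,  H_1 = Z^2,  H_2 = Z.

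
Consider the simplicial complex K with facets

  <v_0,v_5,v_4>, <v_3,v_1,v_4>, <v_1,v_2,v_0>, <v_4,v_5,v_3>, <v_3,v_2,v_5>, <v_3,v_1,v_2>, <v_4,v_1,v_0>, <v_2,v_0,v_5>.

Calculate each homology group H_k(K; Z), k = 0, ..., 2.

Fix the vertex order v_0 < v_1 < v_2 < v_3 < v_4 < v_5 and write every simplex with vertices in increasing order. Then dim K = 2 and the simplices of K are:

  0-simplices (6): [v_0], [v_1], [v_2], [v_3], [v_4], [v_5]
  1-simplices (12): [v_0,v_1], [v_0,v_2], [v_0,v_4], [v_0,v_5], [v_1,v_2], [v_1,v_3], [v_1,v_4], [v_2,v_3], [v_2,v_5], [v_3,v_4], [v_3,v_5], [v_4,v_5]
  2-simplices (8): [v_0,v_1,v_2], [v_0,v_1,v_4], [v_0,v_2,v_5], [v_0,v_4,v_5], [v_1,v_2,v_3], [v_1,v_3,v_4], [v_2,v_3,v_5], [v_3,v_4,v_5]

so the chain groups are C_0 ≅ Z^6, C_1 ≅ Z^12, C_2 ≅ Z^8.

The boundary map ∂_1: C_1 → C_0 is given by ∂[p,q] = [q] − [p].
The 6×12 boundary matrix has rank 5 and Smith normal form diag(1,1,1,1,1).

∂_2: C_2 → C_1 sends each 2-simplex [p,q,r] to [q,r] − [p,r] + [p,q]. For instance
  ∂[v_0,v_1,v_4] = [v_1,v_4] − [v_0,v_4] + [v_0,v_1],
  ∂[v_1,v_2,v_3] = [v_2,v_3] − [v_1,v_3] + [v_1,v_2].
This gives a 12×8 integer matrix of rank 7; reducing to Smith normal form yields diagonal entries (1,1,1,1,1,1,1).

Now H_k = ker ∂_k / im ∂_{k+1}, so:

  H_0: rank C_0 − rank ∂_1 = 6 − 5 = 1, and the invariant factors of ∂_1 are all 1, so H_0 = Z.
  H_1: rank ker ∂_1 − rank ∂_2 = (12 − 5) − 7 = 0, and the invariant factors of ∂_2 are all 1, so H_1 = 0.
  H_2: rank ker ∂_2 − rank ∂_3 = (8 − 7) − 0 = 1, and there is no ∂_3, so H_2 = Z.

As a check, the Euler characteristic is 6 − 12 + 8 = 2, which agrees with 1 − 0 + 1 = 2.

H_0 = Z,  H_1 = 0,  H_2 = Z.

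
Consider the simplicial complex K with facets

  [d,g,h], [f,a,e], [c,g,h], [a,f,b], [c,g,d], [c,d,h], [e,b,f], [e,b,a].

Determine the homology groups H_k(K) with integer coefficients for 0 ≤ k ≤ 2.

H_0 ≅ Z^2,  H_1 = 0,  H_2 ≅ Z^2.

Order the vertices as a < b < c < d < e < f < g < h. Listing each simplex with vertices in this order, K has dimension 2 with simplices:

  0-simplices (8): a, b, c, d, e, f, g, h
  1-simplices (12): ab, ae, af, be, bf, cd, cg, ch, dg, dh, ef, gh
  2-simplices (8): abe, abf, aef, bef, cdg, cdh, cgh, dgh

so the chain groups are C_0 ≅ Z^8, C_1 ≅ Z^12, C_2 ≅ Z^8.

Boundary ∂_1: C_1 → C_0 sends each edge [p,q] (with p < q) to q − p. For instance
  ∂be = e − b.
This gives a 8×12 integer matrix of rank 6; reducing to Smith normal form yields diagonal entries (1,1,1,1,1,1).

Boundary ∂_2: C_2 → C_1 acts by ∂[p,q,r] = [q,r] − [p,r] + [p,q]. For instance
  ∂cdg = dg − cg + cd,
  ∂dgh = gh − dh + dg.
The 12×8 boundary matrix has rank 6 and Smith normal form diag(1,1,1,1,1,1).

Now H_k = ker ∂_k / im ∂_{k+1}, so:

  H_0: rank C_0 − rank ∂_1 = 8 − 6 = 2, and the invariant factors of ∂_1 are all 1, so H_0 ≅ Z^2.
  H_1: rank ker ∂_1 − rank ∂_2 = (12 − 6) − 6 = 0, and the invariant factors of ∂_2 are all 1, so H_1 ≅ 0.
  H_2: rank ker ∂_2 − rank ∂_3 = (8 − 6) − 0 = 2, and there is no ∂_3, so H_2 ≅ Z^2.

As a check, the Euler characteristic is 8 − 12 + 8 = 4, which agrees with 2 − 0 + 2 = 4.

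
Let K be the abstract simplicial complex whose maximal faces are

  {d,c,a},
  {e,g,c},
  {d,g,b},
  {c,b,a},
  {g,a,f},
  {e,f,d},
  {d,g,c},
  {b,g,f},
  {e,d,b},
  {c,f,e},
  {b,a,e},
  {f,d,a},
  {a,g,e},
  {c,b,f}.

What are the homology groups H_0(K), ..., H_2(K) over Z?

K has 7 vertices, 21 edges, 14 triangles.
rank ∂_0 = 0, rank ∂_1 = 6 ⇒ b_0 = 7 − 0 − 6 = 1; all invariant factors of ∂_1 are 1 so no torsion. So H_0 = Z.
rank ∂_1 = 6, rank ∂_2 = 13 ⇒ b_1 = 21 − 6 − 13 = 2; all invariant factors of ∂_2 are 1 so no torsion. So H_1 = Z^2.
rank ∂_2 = 13, rank ∂_3 = 0 ⇒ b_2 = 14 − 13 − 0 = 1. So H_2 = Z.

H_0 ≅ Z,  H_1 ≅ Z^2,  H_2 ≅ Z.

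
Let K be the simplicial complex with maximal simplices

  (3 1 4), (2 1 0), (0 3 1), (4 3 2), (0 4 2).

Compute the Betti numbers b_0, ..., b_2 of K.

b_0 = 1, b_1 = 1, b_2 = 0.

Take the total order 0 < 1 < 2 < 3 < 4 on the vertex set. Then K (dimension 2) consists of the simplices:

  0-simplices (5): [0], [1], [2], [3], [4]
  1-simplices (10): [0,1], [0,2], [0,3], [0,4], [1,2], [1,3], [1,4], [2,3], [2,4], [3,4]
  2-simplices (5): [0,1,2], [0,1,3], [0,2,4], [1,3,4], [2,3,4]

giving chain groups C_0 ≅ Z^5, C_1 ≅ Z^10, C_2 ≅ Z^5.

Boundary ∂_1: C_1 → C_0 maps an edge to its endpoints' difference, ∂[p,q] = q − p.
As a 5×10 matrix over Z this has rank 4, with invariant factors (1,1,1,1).

The boundary map ∂_2: C_2 → C_1 sends each 2-simplex [p,q,r] to [q,r] − [p,r] + [p,q]. For instance
  ∂[0,1,3] = [1,3] − [0,3] + [0,1],
  ∂[2,3,4] = [3,4] − [2,4] + [2,3].
The resulting 10×5 matrix has rank 5, and its Smith normal form has invariant factors (1,1,1,1,1).

Now H_k = ker ∂_k / im ∂_{k+1}, so:

  H_0: rank C_0 − rank ∂_1 = 5 − 4 = 1, and the invariant factors of ∂_1 are all 1, so H_0 = Z.
  H_1: rank ker ∂_1 − rank ∂_2 = (10 − 4) − 5 = 1, and the invariant factors of ∂_2 are all 1, so H_1 = Z.
  H_2: rank ker ∂_2 − rank ∂_3 = (5 − 5) − 0 = 0, and there is no ∂_3, so H_2 = 0.

(K is a triangulation of the Möbius band.)

Hence the Betti numbers are b_0 = 1, b_1 = 1, b_2 = 0.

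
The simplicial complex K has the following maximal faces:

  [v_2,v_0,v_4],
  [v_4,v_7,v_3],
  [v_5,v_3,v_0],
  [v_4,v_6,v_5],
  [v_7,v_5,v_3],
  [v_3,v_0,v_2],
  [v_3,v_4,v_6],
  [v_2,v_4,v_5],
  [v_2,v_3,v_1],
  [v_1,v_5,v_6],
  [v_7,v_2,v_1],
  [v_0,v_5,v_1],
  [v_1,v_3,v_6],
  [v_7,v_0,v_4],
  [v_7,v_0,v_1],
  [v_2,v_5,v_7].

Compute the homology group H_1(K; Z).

H_1 ≅ Z^2.

K has 8 vertices, 24 edges, 16 triangles.
rank ∂_1 = 7, rank ∂_2 = 15 ⇒ b_1 = 24 − 7 − 15 = 2; all invariant factors of ∂_2 are 1 so no torsion. So H_1 = Z^2.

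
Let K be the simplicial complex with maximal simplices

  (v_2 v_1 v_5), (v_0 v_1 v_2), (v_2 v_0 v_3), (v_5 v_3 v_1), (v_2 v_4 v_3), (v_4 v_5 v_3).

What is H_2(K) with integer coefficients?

Fix the vertex order v_0 < v_1 < v_2 < v_3 < v_4 < v_5 and write every simplex with vertices in increasing order. Then dim K = 2 and the simplices of K are:

  0-simplices (6): [v_0], [v_1], [v_2], [v_3], [v_4], [v_5]
  1-simplices (12): [v_0,v_1], [v_0,v_2], [v_0,v_3], [v_1,v_2], [v_1,v_3], [v_1,v_5], [v_2,v_3], [v_2,v_4], [v_2,v_5], [v_3,v_4], [v_3,v_5], [v_4,v_5]
  2-simplices (6): [v_0,v_1,v_2], [v_0,v_2,v_3], [v_1,v_2,v_5], [v_1,v_3,v_5], [v_2,v_3,v_4], [v_3,v_4,v_5]

giving chain groups C_0 ≅ Z^6, C_1 ≅ Z^12, C_2 ≅ Z^6.

∂_1: C_1 → C_0 maps an edge to its endpoints' difference, ∂[p,q] = q − p. For instance
  ∂[v_0,v_3] = [v_3] − [v_0].
As a 6×12 matrix over Z this has rank 5, with invariant factors (1,1,1,1,1).

Boundary ∂_2: C_2 → C_1 sends each 2-simplex [p,q,r] to [q,r] − [p,r] + [p,q]. For instance
  ∂[v_1,v_2,v_5] = [v_2,v_5] − [v_1,v_5] + [v_1,v_2],
  ∂[v_1,v_3,v_5] = [v_3,v_5] − [v_1,v_5] + [v_1,v_3].
This gives a 12×6 integer matrix of rank 6; reducing to Smith normal form yields diagonal entries (1,1,1,1,1,1).

Reading off H_k = ker ∂_k / im ∂_{k+1}:

  H_2: rank ker ∂_2 − rank ∂_3 = (6 − 6) − 0 = 0, and there is no ∂_3, so H_2 = 0.

H_2 = 0.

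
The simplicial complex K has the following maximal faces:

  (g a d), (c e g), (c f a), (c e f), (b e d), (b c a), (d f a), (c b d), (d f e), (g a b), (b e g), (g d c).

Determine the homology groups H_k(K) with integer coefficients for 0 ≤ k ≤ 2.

Fix the vertex order a < b < c < d < e < f < g and write every simplex with vertices in increasing order. Then dim K = 2 and the simplices of K are:

  0-simplices (7): a, b, c, d, e, f, g
  1-simplices (18): ab, ac, ad, af, ag, bc, bd, be, bg, cd, ce, cf, cg, de, df, dg, ef, eg
  2-simplices (12): abc, abg, acf, adf, adg, bcd, bde, beg, cdg, cef, ceg, def

giving chain groups C_0 ≅ Z^7, C_1 ≅ Z^18, C_2 ≅ Z^12.

∂_1: C_1 → C_0 is given by ∂[p,q] = [q] − [p].
The resulting 7×18 matrix has rank 6, and its Smith normal form has invariant factors (1,1,1,1,1,1).

∂_2: C_2 → C_1 sends each 2-simplex [p,q,r] to [q,r] − [p,r] + [p,q]. For instance
  ∂bcd = cd − bd + bc,
  ∂abg = bg − ag + ab.
The resulting 18×12 matrix has rank 12, and its Smith normal form has invariant factors (1,1,1,1,1,1,1,1,1,1,1,2).

Now H_k = ker ∂_k / im ∂_{k+1}, so:

  H_0: rank C_0 − rank ∂_1 = 7 − 6 = 1, and the invariant factors of ∂_1 are all 1, so H_0 ≅ Z.
  H_1: rank ker ∂_1 − rank ∂_2 = (18 − 6) − 12 = 0, and ∂_2 has invariant factor 2 > 1, so H_1 ≅ Z/2Z.
  H_2: rank ker ∂_2 − rank ∂_3 = (12 − 12) − 0 = 0, and there is no ∂_3, so H_2 ≅ 0.

H_0 = Z,  H_1 = Z/2Z,  H_2 = 0.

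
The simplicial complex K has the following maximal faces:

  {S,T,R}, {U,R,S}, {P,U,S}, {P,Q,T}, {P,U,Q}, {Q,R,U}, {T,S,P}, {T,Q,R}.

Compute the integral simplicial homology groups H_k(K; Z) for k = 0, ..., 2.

H_0 ≅ Z,  H_1 = 0,  H_2 ≅ Z.

Take the total order P < Q < R < S < T < U on the vertex set. Then K (dimension 2) consists of the simplices:

  0-simplices (6): P, Q, R, S, T, U
  1-simplices (12): PQ, PS, PT, PU, QR, QT, QU, RS, RT, RU, ST, SU
  2-simplices (8): PQT, PQU, PST, PSU, QRT, QRU, RST, RSU

giving chain groups C_0 ≅ Z^6, C_1 ≅ Z^12, C_2 ≅ Z^8.

Boundary ∂_1: C_1 → C_0 is given by ∂[p,q] = [q] − [p]. For instance
  ∂RT = T − R.
The 6×12 boundary matrix has rank 5 and Smith normal form diag(1,1,1,1,1).

The boundary map ∂_2: C_2 → C_1 acts by ∂[p,q,r] = [q,r] − [p,r] + [p,q]. For instance
  ∂PSU = SU − PU + PS,
  ∂QRT = RT − QT + QR.
As a 12×8 matrix over Z this has rank 7, with invariant factors (1,1,1,1,1,1,1).

From H_k ≅ ker(∂_k) / im(∂_{k+1}) we obtain:

  H_0: rank C_0 − rank ∂_1 = 6 − 5 = 1, and the invariant factors of ∂_1 are all 1, so H_0 = Z.
  H_1: rank ker ∂_1 − rank ∂_2 = (12 − 5) − 7 = 0, and the invariant factors of ∂_2 are all 1, so H_1 = 0.
  H_2: rank ker ∂_2 − rank ∂_3 = (8 − 7) − 0 = 1, and there is no ∂_3, so H_2 = Z.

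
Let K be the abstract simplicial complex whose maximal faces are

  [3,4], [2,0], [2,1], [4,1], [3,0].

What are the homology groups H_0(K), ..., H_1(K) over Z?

H_0 = Z,  H_1 = Z.

K has 5 vertices, 5 edges.
rank ∂_0 = 0, rank ∂_1 = 4 ⇒ b_0 = 5 − 0 − 4 = 1; all invariant factors of ∂_1 are 1 so no torsion. So H_0 = Z.
rank ∂_1 = 4, rank ∂_2 = 0 ⇒ b_1 = 5 − 4 − 0 = 1. So H_1 = Z.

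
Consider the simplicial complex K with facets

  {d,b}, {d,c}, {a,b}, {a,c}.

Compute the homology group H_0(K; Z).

Take the total order a < b < c < d on the vertex set. Then K (dimension 1) consists of the simplices:

  0-simplices (4): a, b, c, d
  1-simplices (4): ab, ac, bd, cd

Hence C_0 ≅ Z^4, C_1 ≅ Z^4.

Boundary ∂_1: C_1 → C_0 maps an edge to its endpoints' difference, ∂[p,q] = q − p. For instance
  ∂bd = d − b.
This gives a 4×4 integer matrix of rank 3; reducing to Smith normal form yields diagonal entries (1,1,1).

Reading off H_k = ker ∂_k / im ∂_{k+1}:

  H_0: rank C_0 − rank ∂_1 = 4 − 3 = 1, and the invariant factors of ∂_1 are all 1, so H_0 = Z.

H_0 ≅ Z.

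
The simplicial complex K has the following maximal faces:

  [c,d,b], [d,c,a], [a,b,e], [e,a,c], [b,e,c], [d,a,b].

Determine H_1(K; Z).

K has 5 vertices, 9 edges, 6 triangles.
rank ∂_1 = 4, rank ∂_2 = 5 ⇒ b_1 = 9 − 4 − 5 = 0; all invariant factors of ∂_2 are 1 so no torsion. So H_1 = 0.

H_1 = 0.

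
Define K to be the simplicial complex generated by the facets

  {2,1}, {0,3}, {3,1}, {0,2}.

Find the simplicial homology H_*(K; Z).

H_0 = Z,  H_1 = Z.

We work with the vertex ordering 0 < 1 < 2 < 3. The simplices of K, each written with vertices in increasing order, are:

  0-simplices (4): [0], [1], [2], [3]
  1-simplices (4): [0,2], [0,3], [1,2], [1,3]

so the chain groups are C_0 ≅ Z^4, C_1 ≅ Z^4.

Boundary ∂_1: C_1 → C_0 is given by ∂[p,q] = [q] − [p].
As a 4×4 matrix over Z this has rank 3, with invariant factors (1,1,1).

Reading off H_k = ker ∂_k / im ∂_{k+1}:

  H_0: rank C_0 − rank ∂_1 = 4 − 3 = 1, and the invariant factors of ∂_1 are all 1, so H_0 = Z.
  H_1: rank ker ∂_1 − rank ∂_2 = (4 − 3) − 0 = 1, and there is no ∂_2, so H_1 = Z.

As a check, the Euler characteristic is 4 − 4 = 0, which agrees with 1 − 1 = 0.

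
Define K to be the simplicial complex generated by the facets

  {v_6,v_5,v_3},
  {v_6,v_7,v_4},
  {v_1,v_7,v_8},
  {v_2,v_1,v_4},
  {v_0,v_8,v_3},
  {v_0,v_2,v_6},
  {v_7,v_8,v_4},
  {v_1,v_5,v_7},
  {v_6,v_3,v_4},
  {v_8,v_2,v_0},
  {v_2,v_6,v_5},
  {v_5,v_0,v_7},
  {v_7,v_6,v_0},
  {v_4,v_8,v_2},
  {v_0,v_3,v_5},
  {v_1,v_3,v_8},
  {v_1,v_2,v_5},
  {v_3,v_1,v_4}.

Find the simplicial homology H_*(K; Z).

Order the vertices as v_0 < v_1 < v_2 < v_3 < v_4 < v_5 < v_6 < v_7 < v_8. Listing each simplex with vertices in this order, K has dimension 2 with simplices:

  0-simplices (9): [v_0], [v_1], [v_2], [v_3], [v_4], [v_5], [v_6], [v_7], [v_8]
  1-simplices (27): (27 of them)
  2-simplices (18): (18 of them)

giving chain groups C_0 ≅ Z^9, C_1 ≅ Z^27, C_2 ≅ Z^18.

The boundary map ∂_1: C_1 → C_0 maps an edge to its endpoints' difference, ∂[p,q] = q − p. For instance
  ∂[v_3,v_5] = [v_5] − [v_3].
The 9×27 boundary matrix has rank 8 and Smith normal form diag(1,1,1,1,1,1,1,1).

Boundary ∂_2: C_2 → C_1 acts by ∂[p,q,r] = [q,r] − [p,r] + [p,q]. For instance
  ∂[v_3,v_5,v_6] = [v_5,v_6] − [v_3,v_6] + [v_3,v_5],
  ∂[v_1,v_5,v_7] = [v_5,v_7] − [v_1,v_7] + [v_1,v_5].
As a 27×18 matrix over Z this has rank 18, with invariant factors (1,1,1,1,1,1,1,1,1,1,1,1,1,1,1,1,1,2).

Reading off H_k = ker ∂_k / im ∂_{k+1}:

  H_0: rank C_0 − rank ∂_1 = 9 − 8 = 1, and the invariant factors of ∂_1 are all 1, so H_0 ≅ Z.
  H_1: rank ker ∂_1 − rank ∂_2 = (27 − 8) − 18 = 1, and ∂_2 has invariant factor 2 > 1, so H_1 ≅ Z ⊕ Z/2.
  H_2: rank ker ∂_2 − rank ∂_3 = (18 − 18) − 0 = 0, and there is no ∂_3, so H_2 ≅ 0.

As a check, the Euler characteristic is 9 − 27 + 18 = 0, which agrees with 1 − 1 + 0 = 0.

H_0 ≅ Z,  H_1 ≅ Z ⊕ Z/2,  H_2 = 0.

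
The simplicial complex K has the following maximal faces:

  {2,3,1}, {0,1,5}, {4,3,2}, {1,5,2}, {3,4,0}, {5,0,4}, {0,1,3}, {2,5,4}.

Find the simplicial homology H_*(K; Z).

Fix the vertex order 0 < 1 < 2 < 3 < 4 < 5 and write every simplex with vertices in increasing order. Then dim K = 2 and the simplices of K are:

  0-simplices (6): [0], [1], [2], [3], [4], [5]
  1-simplices (12): [0,1], [0,3], [0,4], [0,5], [1,2], [1,3], [1,5], [2,3], [2,4], [2,5], [3,4], [4,5]
  2-simplices (8): [0,1,3], [0,1,5], [0,3,4], [0,4,5], [1,2,3], [1,2,5], [2,3,4], [2,4,5]

Hence C_0 ≅ Z^6, C_1 ≅ Z^12, C_2 ≅ Z^8.

Boundary ∂_1: C_1 → C_0 sends each edge [p,q] (with p < q) to q − p. For instance
  ∂[0,5] = [5] − [0].
The resulting 6×12 matrix has rank 5, and its Smith normal form has invariant factors (1,1,1,1,1).

Boundary ∂_2: C_2 → C_1 sends each 2-simplex [p,q,r] to [q,r] − [p,r] + [p,q]. For instance
  ∂[2,4,5] = [4,5] − [2,5] + [2,4],
  ∂[0,4,5] = [4,5] − [0,5] + [0,4].
As a 12×8 matrix over Z this has rank 7, with invariant factors (1,1,1,1,1,1,1).

From H_k ≅ ker(∂_k) / im(∂_{k+1}) we obtain:

  H_0: rank C_0 − rank ∂_1 = 6 − 5 = 1, and the invariant factors of ∂_1 are all 1, so H_0 = Z.
  H_1: rank ker ∂_1 − rank ∂_2 = (12 − 5) − 7 = 0, and the invariant factors of ∂_2 are all 1, so H_1 = 0.
  H_2: rank ker ∂_2 − rank ∂_3 = (8 − 7) − 0 = 1, and there is no ∂_3, so H_2 = Z.

(K is a triangulation of the 2-sphere S^2.)

H_0 ≅ Z,  H_1 = 0,  H_2 ≅ Z.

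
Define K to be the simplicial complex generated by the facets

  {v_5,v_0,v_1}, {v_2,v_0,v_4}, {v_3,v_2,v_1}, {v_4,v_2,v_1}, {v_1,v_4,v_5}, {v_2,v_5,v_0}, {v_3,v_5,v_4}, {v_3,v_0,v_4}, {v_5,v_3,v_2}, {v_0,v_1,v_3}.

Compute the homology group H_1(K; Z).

K has 6 vertices, 15 edges, 10 triangles.
rank ∂_1 = 5, rank ∂_2 = 10 ⇒ b_1 = 15 − 5 − 10 = 0; ∂_2 has invariant factor(s) [2] giving torsion. So H_1 ≅ Z/2.

H_1 ≅ Z/2.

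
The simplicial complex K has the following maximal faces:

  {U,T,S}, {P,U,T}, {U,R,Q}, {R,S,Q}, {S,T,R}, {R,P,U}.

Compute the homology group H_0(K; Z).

H_0 = Z.

Fix the vertex order P < Q < R < S < T < U and write every simplex with vertices in increasing order. Then dim K = 2 and the simplices of K are:

  0-simplices (6): P, Q, R, S, T, U
  1-simplices (12): PR, PT, PU, QR, QS, QU, RS, RT, RU, ST, SU, TU
  2-simplices (6): PRU, PTU, QRS, QRU, RST, STU

so the chain groups are C_0 ≅ Z^6, C_1 ≅ Z^12, C_2 ≅ Z^6.

Boundary ∂_1: C_1 → C_0 sends each edge [p,q] (with p < q) to q − p. For instance
  ∂ST = T − S.
The resulting 6×12 matrix has rank 5, and its Smith normal form has invariant factors (1,1,1,1,1).

∂_2: C_2 → C_1 sends each 2-simplex [p,q,r] to [q,r] − [p,r] + [p,q]. For instance
  ∂QRU = RU − QU + QR,
  ∂STU = TU − SU + ST.
This gives a 12×6 integer matrix of rank 6; reducing to Smith normal form yields diagonal entries (1,1,1,1,1,1).

Reading off H_k = ker ∂_k / im ∂_{k+1}:

  H_0: rank C_0 − rank ∂_1 = 6 − 5 = 1, and the invariant factors of ∂_1 are all 1, so H_0 ≅ Z.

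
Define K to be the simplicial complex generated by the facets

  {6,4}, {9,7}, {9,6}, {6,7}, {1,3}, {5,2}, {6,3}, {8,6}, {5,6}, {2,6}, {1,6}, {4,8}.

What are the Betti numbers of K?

We work with the vertex ordering 1 < 2 < 3 < 4 < 5 < 6 < 7 < 8 < 9. The simplices of K, each written with vertices in increasing order, are:

  0-simplices (9): [1], [2], [3], [4], [5], [6], [7], [8], [9]
  1-simplices (12): [1,3], [1,6], [2,5], [2,6], [3,6], [4,6], [4,8], [5,6], [6,7], [6,8], [6,9], [7,9]

Hence C_0 ≅ Z^9, C_1 ≅ Z^12.

Boundary ∂_1: C_1 → C_0 maps an edge to its endpoints' difference, ∂[p,q] = q − p. For instance
  ∂[6,9] = [9] − [6].
The resulting 9×12 matrix has rank 8, and its Smith normal form has invariant factors (1,1,1,1,1,1,1,1).

Now H_k = ker ∂_k / im ∂_{k+1}, so:

  H_0: rank C_0 − rank ∂_1 = 9 − 8 = 1, and the invariant factors of ∂_1 are all 1, so H_0 ≅ Z.
  H_1: rank ker ∂_1 − rank ∂_2 = (12 − 8) − 0 = 4, and there is no ∂_2, so H_1 ≅ Z^4.

Hence the Betti numbers are b_0 = 1, b_1 = 4.

b_0 = 1, b_1 = 4.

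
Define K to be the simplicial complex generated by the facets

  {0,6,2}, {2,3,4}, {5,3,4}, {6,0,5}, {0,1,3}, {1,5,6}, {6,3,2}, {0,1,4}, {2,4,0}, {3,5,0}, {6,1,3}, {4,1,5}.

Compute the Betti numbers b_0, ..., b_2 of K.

b_0 = 1, b_1 = 0, b_2 = 0.

K has 7 vertices, 18 edges, 12 triangles.
rank ∂_0 = 0, rank ∂_1 = 6 ⇒ b_0 = 7 − 0 − 6 = 1; all invariant factors of ∂_1 are 1 so no torsion. So H_0 ≅ Z.
rank ∂_1 = 6, rank ∂_2 = 12 ⇒ b_1 = 18 − 6 − 12 = 0; ∂_2 has invariant factor(s) [2] giving torsion. So H_1 ≅ Z/2.
rank ∂_2 = 12, rank ∂_3 = 0 ⇒ b_2 = 12 − 12 − 0 = 0. So H_2 ≅ 0.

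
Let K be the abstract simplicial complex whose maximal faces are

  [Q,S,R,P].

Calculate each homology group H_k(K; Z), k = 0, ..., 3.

Take the total order P < Q < R < S on the vertex set. Then K (dimension 3) consists of the simplices:

  0-simplices (4): P, Q, R, S
  1-simplices (6): PQ, PR, PS, QR, QS, RS
  2-simplices (4): PQR, PQS, PRS, QRS
  3-simplices (1): PQRS

so the chain groups are C_0 ≅ Z^4, C_1 ≅ Z^6, C_2 ≅ Z^4, C_3 ≅ Z^1.

Boundary ∂_1: C_1 → C_0 maps an edge to its endpoints' difference, ∂[p,q] = q − p. For instance
  ∂RS = S − R.
The resulting 4×6 matrix has rank 3, and its Smith normal form has invariant factors (1,1,1).

The boundary map ∂_2: C_2 → C_1 maps a triangle to the signed sum of its edges. For instance
  ∂PRS = RS − PS + PR,
  ∂PQR = QR − PR + PQ.
This gives a 6×4 integer matrix of rank 3; reducing to Smith normal form yields diagonal entries (1,1,1).

∂_3: C_3 → C_2 sends each 3-simplex σ to the alternating sum Σ_i (−1)^i (σ with its i-th vertex removed). For instance
  ∂PQRS = QRS − PRS + PQS − PQR.
This gives a 4×1 integer matrix of rank 1; reducing to Smith normal form yields diagonal entries (1).

Reading off H_k = ker ∂_k / im ∂_{k+1}:

  H_0: rank C_0 − rank ∂_1 = 4 − 3 = 1, and the invariant factors of ∂_1 are all 1, so H_0 = Z.
  H_1: rank ker ∂_1 − rank ∂_2 = (6 − 3) − 3 = 0, and the invariant factors of ∂_2 are all 1, so H_1 = 0.
  H_2: rank ker ∂_2 − rank ∂_3 = (4 − 3) − 1 = 0, and the invariant factors of ∂_3 are all 1, so H_2 = 0.
  H_3: rank ker ∂_3 − rank ∂_4 = (1 − 1) − 0 = 0, and there is no ∂_4, so H_3 = 0.

H_0 ≅ Z,  H_1 = 0,  H_2 = 0,  H_3 = 0.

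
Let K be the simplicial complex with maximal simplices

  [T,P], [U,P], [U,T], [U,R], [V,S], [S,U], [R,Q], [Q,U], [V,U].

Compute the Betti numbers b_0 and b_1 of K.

We work with the vertex ordering P < Q < R < S < T < U < V. The simplices of K, each written with vertices in increasing order, are:

  0-simplices (7): P, Q, R, S, T, U, V
  1-simplices (9): PT, PU, QR, QU, RU, SU, SV, TU, UV

giving chain groups C_0 ≅ Z^7, C_1 ≅ Z^9.

∂_1: C_1 → C_0 maps an edge to its endpoints' difference, ∂[p,q] = q − p.
As a 7×9 matrix over Z this has rank 6, with invariant factors (1,1,1,1,1,1).

Now H_k = ker ∂_k / im ∂_{k+1}, so:

  H_0: rank C_0 − rank ∂_1 = 7 − 6 = 1, and the invariant factors of ∂_1 are all 1, so H_0 = Z.
  H_1: rank ker ∂_1 − rank ∂_2 = (9 − 6) − 0 = 3, and there is no ∂_2, so H_1 = Z^3.

Hence the Betti numbers are b_0 = 1, b_1 = 3.

b_0 = 1, b_1 = 3.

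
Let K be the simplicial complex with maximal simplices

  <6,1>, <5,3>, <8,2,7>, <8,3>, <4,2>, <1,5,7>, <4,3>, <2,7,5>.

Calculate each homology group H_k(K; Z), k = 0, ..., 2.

Order the vertices as 1 < 2 < 3 < 4 < 5 < 6 < 7 < 8. Listing each simplex with vertices in this order, K has dimension 2 with simplices:

  0-simplices (8): [1], [2], [3], [4], [5], [6], [7], [8]
  1-simplices (12): [1,5], [1,6], [1,7], [2,4], [2,5], [2,7], [2,8], [3,4], [3,5], [3,8], [5,7], [7,8]
  2-simplices (3): [1,5,7], [2,5,7], [2,7,8]

Hence C_0 ≅ Z^8, C_1 ≅ Z^12, C_2 ≅ Z^3.

∂_1: C_1 → C_0 is given by ∂[p,q] = [q] − [p]. For instance
  ∂[2,8] = [8] − [2].
This gives a 8×12 integer matrix of rank 7; reducing to Smith normal form yields diagonal entries (1,1,1,1,1,1,1).

The boundary map ∂_2: C_2 → C_1 maps a triangle to the signed sum of its edges. For instance
  ∂[2,7,8] = [7,8] − [2,8] + [2,7],
  ∂[2,5,7] = [5,7] − [2,7] + [2,5].
This gives a 12×3 integer matrix of rank 3; reducing to Smith normal form yields diagonal entries (1,1,1).

Reading off H_k = ker ∂_k / im ∂_{k+1}:

  H_0: rank C_0 − rank ∂_1 = 8 − 7 = 1, and the invariant factors of ∂_1 are all 1, so H_0 ≅ Z.
  H_1: rank ker ∂_1 − rank ∂_2 = (12 − 7) − 3 = 2, and the invariant factors of ∂_2 are all 1, so H_1 ≅ Z^2.
  H_2: rank ker ∂_2 − rank ∂_3 = (3 − 3) − 0 = 0, and there is no ∂_3, so H_2 ≅ 0.

H_0 = Z,  H_1 = Z^2,  H_2 = 0.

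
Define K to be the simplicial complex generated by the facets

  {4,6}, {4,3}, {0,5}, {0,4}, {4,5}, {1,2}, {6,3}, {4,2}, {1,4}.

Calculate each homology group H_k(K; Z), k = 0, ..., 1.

Fix the vertex order 0 < 1 < 2 < 3 < 4 < 5 < 6 and write every simplex with vertices in increasing order. Then dim K = 1 and the simplices of K are:

  0-simplices (7): [0], [1], [2], [3], [4], [5], [6]
  1-simplices (9): [0,4], [0,5], [1,2], [1,4], [2,4], [3,4], [3,6], [4,5], [4,6]

so the chain groups are C_0 ≅ Z^7, C_1 ≅ Z^9.

Boundary ∂_1: C_1 → C_0 is given by ∂[p,q] = [q] − [p].
This gives a 7×9 integer matrix of rank 6; reducing to Smith normal form yields diagonal entries (1,1,1,1,1,1).

Reading off H_k = ker ∂_k / im ∂_{k+1}:

  H_0: rank C_0 − rank ∂_1 = 7 − 6 = 1, and the invariant factors of ∂_1 are all 1, so H_0 = Z.
  H_1: rank ker ∂_1 − rank ∂_2 = (9 − 6) − 0 = 3, and there is no ∂_2, so H_1 = Z^3.

As a check, the Euler characteristic is 7 − 9 = -2, which agrees with 1 − 3 = -2.
(K is a triangulation of a wedge of 3 circles.)

H_0 = Z,  H_1 = Z^3.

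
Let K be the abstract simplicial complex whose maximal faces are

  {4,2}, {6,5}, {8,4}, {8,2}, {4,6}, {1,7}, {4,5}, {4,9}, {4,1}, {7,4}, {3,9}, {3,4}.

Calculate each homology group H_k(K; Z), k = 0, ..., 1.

Fix the vertex order 1 < 2 < 3 < 4 < 5 < 6 < 7 < 8 < 9 and write every simplex with vertices in increasing order. Then dim K = 1 and the simplices of K are:

  0-simplices (9): [1], [2], [3], [4], [5], [6], [7], [8], [9]
  1-simplices (12): [1,4], [1,7], [2,4], [2,8], [3,4], [3,9], [4,5], [4,6], [4,7], [4,8], [4,9], [5,6]

giving chain groups C_0 ≅ Z^9, C_1 ≅ Z^12.

∂_1: C_1 → C_0 maps an edge to its endpoints' difference, ∂[p,q] = q − p.
The resulting 9×12 matrix has rank 8, and its Smith normal form has invariant factors (1,1,1,1,1,1,1,1).

Reading off H_k = ker ∂_k / im ∂_{k+1}:

  H_0: rank C_0 − rank ∂_1 = 9 − 8 = 1, and the invariant factors of ∂_1 are all 1, so H_0 ≅ Z.
  H_1: rank ker ∂_1 − rank ∂_2 = (12 − 8) − 0 = 4, and there is no ∂_2, so H_1 ≅ Z^4.

(K is a triangulation of a wedge of 4 circles.)

H_0 ≅ Z,  H_1 ≅ Z^4.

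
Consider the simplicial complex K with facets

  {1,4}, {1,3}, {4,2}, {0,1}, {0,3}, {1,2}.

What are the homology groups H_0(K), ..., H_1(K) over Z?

H_0 ≅ Z,  H_1 ≅ Z^2.

We work with the vertex ordering 0 < 1 < 2 < 3 < 4. The simplices of K, each written with vertices in increasing order, are:

  0-simplices (5): [0], [1], [2], [3], [4]
  1-simplices (6): [0,1], [0,3], [1,2], [1,3], [1,4], [2,4]

so the chain groups are C_0 ≅ Z^5, C_1 ≅ Z^6.

Boundary ∂_1: C_1 → C_0 sends each edge [p,q] (with p < q) to q − p.
The resulting 5×6 matrix has rank 4, and its Smith normal form has invariant factors (1,1,1,1).

Computing H_k = (kernel of ∂_k) / (image of ∂_{k+1}):

  H_0: rank C_0 − rank ∂_1 = 5 − 4 = 1, and the invariant factors of ∂_1 are all 1, so H_0 ≅ Z.
  H_1: rank ker ∂_1 − rank ∂_2 = (6 − 4) − 0 = 2, and there is no ∂_2, so H_1 ≅ Z^2.

As a check, the Euler characteristic is 5 − 6 = -1, which agrees with 1 − 2 = -1.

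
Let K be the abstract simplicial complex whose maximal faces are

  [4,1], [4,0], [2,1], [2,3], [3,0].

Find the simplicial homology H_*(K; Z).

Take the total order 0 < 1 < 2 < 3 < 4 on the vertex set. Then K (dimension 1) consists of the simplices:

  0-simplices (5): [0], [1], [2], [3], [4]
  1-simplices (5): [0,3], [0,4], [1,2], [1,4], [2,3]

so the chain groups are C_0 ≅ Z^5, C_1 ≅ Z^5.

∂_1: C_1 → C_0 sends each edge [p,q] (with p < q) to q − p. For instance
  ∂[1,4] = [4] − [1].
This gives a 5×5 integer matrix of rank 4; reducing to Smith normal form yields diagonal entries (1,1,1,1).

Now H_k = ker ∂_k / im ∂_{k+1}, so:

  H_0: rank C_0 − rank ∂_1 = 5 − 4 = 1, and the invariant factors of ∂_1 are all 1, so H_0 ≅ Z.
  H_1: rank ker ∂_1 − rank ∂_2 = (5 − 4) − 0 = 1, and there is no ∂_2, so H_1 ≅ Z.

(K is a triangulation of the circle S^1.)

H_0 ≅ Z,  H_1 ≅ Z.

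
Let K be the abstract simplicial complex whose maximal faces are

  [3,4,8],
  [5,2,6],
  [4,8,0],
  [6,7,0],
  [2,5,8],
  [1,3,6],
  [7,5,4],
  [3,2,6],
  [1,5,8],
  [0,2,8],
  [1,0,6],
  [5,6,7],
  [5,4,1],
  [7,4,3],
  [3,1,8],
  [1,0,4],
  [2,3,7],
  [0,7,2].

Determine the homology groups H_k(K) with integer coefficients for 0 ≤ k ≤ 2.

We work with the vertex ordering 0 < 1 < 2 < 3 < 4 < 5 < 6 < 7 < 8. The simplices of K, each written with vertices in increasing order, are:

  0-simplices (9): [0], [1], [2], [3], [4], [5], [6], [7], [8]
  1-simplices (27): (27 of them)
  2-simplices (18): [0,1,4], [0,1,6], [0,2,7], [0,2,8], [0,4,8], [0,6,7], [1,3,6], [1,3,8], [1,4,5], [1,5,8], [2,3,6], [2,3,7], [2,5,6], [2,5,8], [3,4,7], [3,4,8], [4,5,7], [5,6,7]

so the chain groups are C_0 ≅ Z^9, C_1 ≅ Z^27, C_2 ≅ Z^18.

Boundary ∂_1: C_1 → C_0 is given by ∂[p,q] = [q] − [p]. For instance
  ∂[4,8] = [8] − [4].
As a 9×27 matrix over Z this has rank 8, with invariant factors (1,1,1,1,1,1,1,1).

Boundary ∂_2: C_2 → C_1 sends each 2-simplex [p,q,r] to [q,r] − [p,r] + [p,q]. For instance
  ∂[1,5,8] = [5,8] − [1,8] + [1,5],
  ∂[0,1,4] = [1,4] − [0,4] + [0,1].
As a 27×18 matrix over Z this has rank 18, with invariant factors (1,1,1,1,1,1,1,1,1,1,1,1,1,1,1,1,1,2).

Reading off H_k = ker ∂_k / im ∂_{k+1}:

  H_0: rank C_0 − rank ∂_1 = 9 − 8 = 1, and the invariant factors of ∂_1 are all 1, so H_0 ≅ Z.
  H_1: rank ker ∂_1 − rank ∂_2 = (27 − 8) − 18 = 1, and ∂_2 has invariant factor 2 > 1, so H_1 ≅ Z ⊕ Z_2.
  H_2: rank ker ∂_2 − rank ∂_3 = (18 − 18) − 0 = 0, and there is no ∂_3, so H_2 ≅ 0.

As a check, the Euler characteristic is 9 − 27 + 18 = 0, which agrees with 1 − 1 + 0 = 0.

H_0 ≅ Z,  H_1 ≅ Z ⊕ Z_2,  H_2 = 0.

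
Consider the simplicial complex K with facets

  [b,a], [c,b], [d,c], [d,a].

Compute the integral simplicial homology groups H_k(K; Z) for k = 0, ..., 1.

H_0 ≅ Z,  H_1 ≅ Z.

K has 4 vertices, 4 edges.
rank ∂_0 = 0, rank ∂_1 = 3 ⇒ b_0 = 4 − 0 − 3 = 1; all invariant factors of ∂_1 are 1 so no torsion. So H_0 ≅ Z.
rank ∂_1 = 3, rank ∂_2 = 0 ⇒ b_1 = 4 − 3 − 0 = 1. So H_1 ≅ Z.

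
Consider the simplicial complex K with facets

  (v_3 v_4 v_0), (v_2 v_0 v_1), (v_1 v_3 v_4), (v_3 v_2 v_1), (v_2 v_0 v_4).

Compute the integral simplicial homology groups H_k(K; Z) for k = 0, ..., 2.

H_0 = Z,  H_1 = Z,  H_2 = 0.

We work with the vertex ordering v_0 < v_1 < v_2 < v_3 < v_4. The simplices of K, each written with vertices in increasing order, are:

  0-simplices (5): [v_0], [v_1], [v_2], [v_3], [v_4]
  1-simplices (10): [v_0,v_1], [v_0,v_2], [v_0,v_3], [v_0,v_4], [v_1,v_2], [v_1,v_3], [v_1,v_4], [v_2,v_3], [v_2,v_4], [v_3,v_4]
  2-simplices (5): [v_0,v_1,v_2], [v_0,v_2,v_4], [v_0,v_3,v_4], [v_1,v_2,v_3], [v_1,v_3,v_4]

so the chain groups are C_0 ≅ Z^5, C_1 ≅ Z^10, C_2 ≅ Z^5.

∂_1: C_1 → C_0 is given by ∂[p,q] = [q] − [p]. For instance
  ∂[v_1,v_2] = [v_2] − [v_1].
The resulting 5×10 matrix has rank 4, and its Smith normal form has invariant factors (1,1,1,1).

Boundary ∂_2: C_2 → C_1 acts by ∂[p,q,r] = [q,r] − [p,r] + [p,q]. For instance
  ∂[v_0,v_2,v_4] = [v_2,v_4] − [v_0,v_4] + [v_0,v_2],
  ∂[v_0,v_1,v_2] = [v_1,v_2] − [v_0,v_2] + [v_0,v_1].
This gives a 10×5 integer matrix of rank 5; reducing to Smith normal form yields diagonal entries (1,1,1,1,1).

Now H_k = ker ∂_k / im ∂_{k+1}, so:

  H_0: rank C_0 − rank ∂_1 = 5 − 4 = 1, and the invariant factors of ∂_1 are all 1, so H_0 = Z.
  H_1: rank ker ∂_1 − rank ∂_2 = (10 − 4) − 5 = 1, and the invariant factors of ∂_2 are all 1, so H_1 = Z.
  H_2: rank ker ∂_2 − rank ∂_3 = (5 − 5) − 0 = 0, and there is no ∂_3, so H_2 = 0.

As a check, the Euler characteristic is 5 − 10 + 5 = 0, which agrees with 1 − 1 + 0 = 0.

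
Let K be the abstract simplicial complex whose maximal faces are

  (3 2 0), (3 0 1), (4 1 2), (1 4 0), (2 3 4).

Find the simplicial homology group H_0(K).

H_0 ≅ Z.

We work with the vertex ordering 0 < 1 < 2 < 3 < 4. The simplices of K, each written with vertices in increasing order, are:

  0-simplices (5): [0], [1], [2], [3], [4]
  1-simplices (10): [0,1], [0,2], [0,3], [0,4], [1,2], [1,3], [1,4], [2,3], [2,4], [3,4]
  2-simplices (5): [0,1,3], [0,1,4], [0,2,3], [1,2,4], [2,3,4]

Hence C_0 ≅ Z^5, C_1 ≅ Z^10, C_2 ≅ Z^5.

Boundary ∂_1: C_1 → C_0 sends each edge [p,q] (with p < q) to q − p. For instance
  ∂[1,2] = [2] − [1].
This gives a 5×10 integer matrix of rank 4; reducing to Smith normal form yields diagonal entries (1,1,1,1).

The boundary map ∂_2: C_2 → C_1 maps a triangle to the signed sum of its edges. For instance
  ∂[0,2,3] = [2,3] − [0,3] + [0,2],
  ∂[1,2,4] = [2,4] − [1,4] + [1,2].
As a 10×5 matrix over Z this has rank 5, with invariant factors (1,1,1,1,1).

From H_k ≅ ker(∂_k) / im(∂_{k+1}) we obtain:

  H_0: rank C_0 − rank ∂_1 = 5 − 4 = 1, and the invariant factors of ∂_1 are all 1, so H_0 ≅ Z.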